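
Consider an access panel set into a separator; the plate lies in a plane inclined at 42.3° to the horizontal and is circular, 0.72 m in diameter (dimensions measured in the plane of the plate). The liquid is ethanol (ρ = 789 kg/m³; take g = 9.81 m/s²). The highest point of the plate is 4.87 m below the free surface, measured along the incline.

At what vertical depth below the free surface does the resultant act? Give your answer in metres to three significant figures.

h_p = 3.52 m

γ = ρg = 789 × 9.81 / 1000 = 7.74009 kN/m³.
Let θ = 42.3° be the plate's angle to the horizontal; measure y along the incline from where the plane meets the free surface. Vertical depth h = y·sinθ with sinθ = 0.673013.
The centroid is at the centre, 0.36 m below the top of the plate, so y_c = 4.87 + 0.36 = 5.23 m and h_c = 5.23 × 0.673013 = 3.51986 m.
A = π(0.36)² = 0.40715 m².
Resultant F = γ·h_c·A = 7.74009 × 3.51986 × 0.40715 = 11.0924 kN.
I_c = πr⁴/4 = π × 0.36⁴/4 = 0.0131917 m⁴.
Centre of pressure: y_p = y_c + I_c/(y_c·A) = 5.23 + 0.0131917/(5.23 × 0.40715) = 5.23 + 0.00619505 = 5.2362 m along the plane.
Vertically, h_p = y_p·sinθ = 5.2362 × 0.673013 = 3.52403 m.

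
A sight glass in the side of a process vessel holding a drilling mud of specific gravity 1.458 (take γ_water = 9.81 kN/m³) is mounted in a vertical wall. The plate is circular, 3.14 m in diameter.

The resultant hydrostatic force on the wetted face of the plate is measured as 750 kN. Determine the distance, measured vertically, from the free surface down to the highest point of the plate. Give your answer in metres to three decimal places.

γ = 1.458 × 9.81 = 14.30298 kN/m³.
A = π(1.57)² = 7.74371 m².
From F = γ·h_c·A, the centroid depth is h_c = 750/(14.30298 × 7.74371) = 6.77151 m.
The centroid is at the centre, 1.57 m below the top of the plate, so the highest point sits at h_top = 6.77151 − 1.57 = 5.20151 m below the surface.

d_top ≈ 5.202 m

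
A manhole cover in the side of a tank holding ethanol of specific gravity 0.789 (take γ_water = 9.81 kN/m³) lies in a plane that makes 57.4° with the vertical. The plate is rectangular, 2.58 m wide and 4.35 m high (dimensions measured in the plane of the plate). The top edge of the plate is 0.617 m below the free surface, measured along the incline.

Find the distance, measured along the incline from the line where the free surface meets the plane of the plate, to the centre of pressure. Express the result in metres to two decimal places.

y_p = 3.36 m

γ = 0.789 × 9.81 = 7.74009 kN/m³.
The plate makes 57.4° with the vertical, i.e. θ = 90° − 57.4° = 32.6° to the horizontal. Measuring y along the incline from the free-surface line, vertical depth h = y·sinθ with sinθ = 0.538771.
The centroid lies 4.35/2 = 2.175 m below the top edge, so y_c = 0.617 + 2.175 = 2.792 m and h_c = 2.792 × 0.538771 = 1.50425 m.
A = 2.58 × 4.35 = 11.223 m².
Resultant F = γ·h_c·A = 7.74009 × 1.50425 × 11.223 = 130.67 kN.
I_c = b·h³/12 = 2.58 × 4.35³/12 = 17.6973 m⁴.
Centre of pressure: y_p = y_c + I_c/(y_c·A) = 2.792 + 17.6973/(2.792 × 11.223) = 2.792 + 0.564784 = 3.35678 m along the plane.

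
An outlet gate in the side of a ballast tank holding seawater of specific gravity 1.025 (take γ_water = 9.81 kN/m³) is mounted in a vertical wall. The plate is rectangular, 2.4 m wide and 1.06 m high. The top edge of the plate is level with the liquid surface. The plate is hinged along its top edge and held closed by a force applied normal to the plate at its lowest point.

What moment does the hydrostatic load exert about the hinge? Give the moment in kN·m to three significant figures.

M ≈ 9.58 kN·m

γ = 1.025 × 9.81 = 10.05525 kN/m³.
The centroid lies 1.06/2 = 0.53 m below the top edge, so the centroid depth is h_c = 0.53 m.
A = 2.4 × 1.06 = 2.544 m².
Resultant F = γ·h_c·A = 10.05525 × 0.53 × 2.544 = 13.5577 kN.
I_c = b·h³/12 = 2.4 × 1.06³/12 = 0.238203 m⁴.
Centre of pressure: y_p = y_c + I_c/(y_c·A) = 0.53 + 0.238203/(0.53 × 2.544) = 0.53 + 0.176667 = 0.706667 m along the plane.
The resultant acts 0.53 + 0.176667 = 0.706667 m (along the plate) below the hinge at the top edge, so the moment about the hinge is M = F × 0.706667 = 13.5577 × 0.706667 = 9.58078 kN·m.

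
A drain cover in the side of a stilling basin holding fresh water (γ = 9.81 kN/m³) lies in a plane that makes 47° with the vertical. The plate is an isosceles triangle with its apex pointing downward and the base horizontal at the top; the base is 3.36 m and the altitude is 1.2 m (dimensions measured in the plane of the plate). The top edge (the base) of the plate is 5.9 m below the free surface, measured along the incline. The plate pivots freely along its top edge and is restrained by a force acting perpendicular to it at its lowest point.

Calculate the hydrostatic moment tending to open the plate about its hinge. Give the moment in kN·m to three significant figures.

M ≈ 35.1 kN·m

γ = 9.81 kN/m³.
The plate makes 47° with the vertical, i.e. θ = 90° − 47° = 43° to the horizontal. Measuring y along the incline from the free-surface line, vertical depth h = y·sinθ with sinθ = 0.681998.
With the apex down, the centroid sits h/3 = 1.2/3 = 0.4 m below the base (the top edge), so y_c = 5.9 + 0.4 = 6.3 m and h_c = 6.3 × 0.681998 = 4.29659 m.
A = ½ × 3.36 × 1.2 = 2.016 m².
Resultant F = γ·h_c·A = 9.81 × 4.29659 × 2.016 = 84.9735 kN.
I_c = b·h³/36 = 3.36 × 1.2³/36 = 0.16128 m⁴.
Centre of pressure: y_p = y_c + I_c/(y_c·A) = 6.3 + 0.16128/(6.3 × 2.016) = 6.3 + 0.0126984 = 6.3127 m along the plane.
The resultant acts 0.4 + 0.0126984 = 0.412698 m (along the plate) below the hinge at the top edge, so the moment about the hinge is M = F × 0.412698 = 84.9735 × 0.412698 = 35.0684 kN·m.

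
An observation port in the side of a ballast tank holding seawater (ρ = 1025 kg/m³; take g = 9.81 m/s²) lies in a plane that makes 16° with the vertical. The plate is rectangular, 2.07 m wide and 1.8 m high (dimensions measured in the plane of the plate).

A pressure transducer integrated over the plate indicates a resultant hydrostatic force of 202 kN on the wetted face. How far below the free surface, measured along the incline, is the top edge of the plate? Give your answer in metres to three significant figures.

γ = ρg = 1025 × 9.81 / 1000 = 10.05525 kN/m³.
A = 2.07 × 1.8 = 3.726 m².
From F = γ·h_c·A, the centroid depth is h_c = 202/(10.05525 × 3.726) = 5.39157 m.
The plate makes 16° with the vertical, i.e. θ = 90° − 16° = 74° to the horizontal. Measuring y along the incline from the free-surface line, vertical depth h = y·sinθ with sinθ = 0.961262.
Along the incline, y_c = h_c/sinθ = 5.39157/0.961262 = 5.60885 m.
The centroid lies 1.8/2 = 0.9 m below the top edge, so the top edge sits at y_top = 5.60885 − 0.9 = 4.70885 m along the incline.

y_top ≈ 4.71 m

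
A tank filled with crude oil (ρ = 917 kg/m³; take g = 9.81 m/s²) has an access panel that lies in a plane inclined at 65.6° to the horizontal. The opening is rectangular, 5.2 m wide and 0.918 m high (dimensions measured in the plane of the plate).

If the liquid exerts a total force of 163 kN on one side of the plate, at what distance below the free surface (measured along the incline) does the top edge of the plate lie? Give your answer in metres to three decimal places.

γ = ρg = 917 × 9.81 / 1000 = 8.99577 kN/m³.
A = 5.2 × 0.918 = 4.7736 m².
From F = γ·h_c·A, the centroid depth is h_c = 163/(8.99577 × 4.7736) = 3.7958 m.
Let θ = 65.6° be the plate's angle to the horizontal; measure y along the incline from where the plane meets the free surface. Vertical depth h = y·sinθ with sinθ = 0.910684.
Along the incline, y_c = h_c/sinθ = 3.7958/0.910684 = 4.16808 m.
The centroid lies 0.918/2 = 0.459 m below the top edge, so the top edge sits at y_top = 4.16808 − 0.459 = 3.70908 m along the incline.

y_top ≈ 3.709 m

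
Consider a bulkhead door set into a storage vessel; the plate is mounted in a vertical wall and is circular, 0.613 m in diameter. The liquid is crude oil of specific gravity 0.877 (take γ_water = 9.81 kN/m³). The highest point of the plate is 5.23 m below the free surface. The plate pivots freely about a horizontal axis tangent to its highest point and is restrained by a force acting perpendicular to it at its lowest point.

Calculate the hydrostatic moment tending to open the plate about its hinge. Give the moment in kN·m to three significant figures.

γ = 0.877 × 9.81 = 8.60337 kN/m³.
The centroid is at the centre, 0.3065 m below the top of the plate, so the centroid depth is h_c = 5.23 + 0.3065 = 5.5365 m.
A = π(0.3065)² = 0.295128 m².
Resultant F = γ·h_c·A = 8.60337 × 5.5365 × 0.295128 = 14.0577 kN.
I_c = πr⁴/4 = π × 0.3065⁴/4 = 0.00693125 m⁴.
Centre of pressure: y_p = y_c + I_c/(y_c·A) = 5.5365 + 0.00693125/(5.5365 × 0.295128) = 5.5365 + 0.00424195 = 5.54074 m along the plane.
The resultant acts 0.3065 + 0.00424195 = 0.310742 m (along the plate) below the hinge at the top edge, so the moment about the hinge is M = F × 0.310742 = 14.0577 × 0.310742 = 4.36832 kN·m.

M ≈ 4.37 kN·m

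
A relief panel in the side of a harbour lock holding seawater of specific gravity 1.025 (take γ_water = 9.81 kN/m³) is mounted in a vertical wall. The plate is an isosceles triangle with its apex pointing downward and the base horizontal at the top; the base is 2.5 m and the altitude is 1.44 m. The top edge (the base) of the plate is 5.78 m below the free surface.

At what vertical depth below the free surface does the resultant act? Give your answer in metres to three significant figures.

h_p = 6.28 m

γ = 1.025 × 9.81 = 10.05525 kN/m³.
With the apex down, the centroid sits h/3 = 1.44/3 = 0.48 m below the base (the top edge), so the centroid depth is h_c = 5.78 + 0.48 = 6.26 m.
A = ½ × 2.5 × 1.44 = 1.8 m².
Resultant F = γ·h_c·A = 10.05525 × 6.26 × 1.8 = 113.303 kN.
I_c = b·h³/36 = 2.5 × 1.44³/36 = 0.20736 m⁴.
Centre of pressure: y_p = y_c + I_c/(y_c·A) = 6.26 + 0.20736/(6.26 × 1.8) = 6.26 + 0.0184026 = 6.2784 m along the plane.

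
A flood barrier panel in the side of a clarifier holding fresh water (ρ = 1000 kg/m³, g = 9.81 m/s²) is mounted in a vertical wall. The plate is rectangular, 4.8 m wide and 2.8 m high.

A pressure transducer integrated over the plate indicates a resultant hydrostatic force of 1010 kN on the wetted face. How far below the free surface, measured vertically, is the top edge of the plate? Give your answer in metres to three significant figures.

γ = ρg = 1000 × 9.81 = 9810 N/m³ = 9.81 kN/m³.
A = 4.8 × 2.8 = 13.44 m².
From F = γ·h_c·A, the centroid depth is h_c = 1010/(9.81 × 13.44) = 7.66043 m.
The centroid lies 2.8/2 = 1.4 m below the top edge, so the top edge sits at h_top = 7.66043 − 1.4 = 6.26043 m below the surface.

d_top ≈ 6.26 m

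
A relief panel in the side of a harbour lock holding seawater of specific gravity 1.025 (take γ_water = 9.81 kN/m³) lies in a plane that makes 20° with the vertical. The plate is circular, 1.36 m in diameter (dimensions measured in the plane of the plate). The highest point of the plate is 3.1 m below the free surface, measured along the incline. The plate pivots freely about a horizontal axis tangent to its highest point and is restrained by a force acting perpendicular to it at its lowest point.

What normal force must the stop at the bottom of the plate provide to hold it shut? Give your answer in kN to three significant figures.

P ≈ 27.1 kN

γ = 1.025 × 9.81 = 10.05525 kN/m³.
The plate makes 20° with the vertical, i.e. θ = 90° − 20° = 70° to the horizontal. Measuring y along the incline from the free-surface line, vertical depth h = y·sinθ with sinθ = 0.939693.
The centroid is at the centre, 0.68 m below the top of the plate, so y_c = 3.1 + 0.68 = 3.78 m and h_c = 3.78 × 0.939693 = 3.55204 m.
A = π(0.68)² = 1.45267 m².
Resultant F = γ·h_c·A = 10.05525 × 3.55204 × 1.45267 = 51.8845 kN.
I_c = πr⁴/4 = π × 0.68⁴/4 = 0.167929 m⁴.
Centre of pressure: y_p = y_c + I_c/(y_c·A) = 3.78 + 0.167929/(3.78 × 1.45267) = 3.78 + 0.0305821 = 3.81058 m along the plane.
The resultant acts 0.68 + 0.0305821 = 0.710582 m (along the plate) below the hinge at the top edge, so the moment about the hinge is M = F × 0.710582 = 51.8845 × 0.710582 = 36.8682 kN·m.
A normal force at the bottom, 1.36 m from the hinge, must supply this moment: P = 36.8682/1.36 = 27.109 kN.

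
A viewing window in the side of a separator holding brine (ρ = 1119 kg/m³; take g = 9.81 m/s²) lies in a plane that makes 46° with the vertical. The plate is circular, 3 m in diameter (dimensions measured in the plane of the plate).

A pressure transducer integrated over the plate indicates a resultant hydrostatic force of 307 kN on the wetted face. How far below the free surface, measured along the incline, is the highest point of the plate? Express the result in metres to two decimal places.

y_top ≈ 4.20 m

γ = ρg = 1119 × 9.81 / 1000 = 10.97739 kN/m³.
A = π(1.5)² = 7.06858 m².
From F = γ·h_c·A, the centroid depth is h_c = 307/(10.97739 × 7.06858) = 3.95646 m.
The plate makes 46° with the vertical, i.e. θ = 90° − 46° = 44° to the horizontal. Measuring y along the incline from the free-surface line, vertical depth h = y·sinθ with sinθ = 0.694658.
Along the incline, y_c = h_c/sinθ = 3.95646/0.694658 = 5.69555 m.
The centroid is at the centre, 1.5 m below the top of the plate, so the highest point sits at y_top = 5.69555 − 1.5 = 4.19555 m along the incline.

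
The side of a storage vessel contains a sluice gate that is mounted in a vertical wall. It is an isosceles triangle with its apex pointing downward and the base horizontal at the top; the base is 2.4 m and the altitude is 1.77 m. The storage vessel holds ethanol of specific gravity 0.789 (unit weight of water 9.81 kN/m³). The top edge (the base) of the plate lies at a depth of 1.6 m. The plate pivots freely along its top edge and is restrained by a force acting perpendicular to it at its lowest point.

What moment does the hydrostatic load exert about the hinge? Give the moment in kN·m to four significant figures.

M ≈ 24.10 kN·m

γ = 0.789 × 9.81 = 7.74009 kN/m³.
With the apex down, the centroid sits h/3 = 1.77/3 = 0.59 m below the base (the top edge), so the centroid depth is h_c = 1.6 + 0.59 = 2.19 m.
A = ½ × 2.4 × 1.77 = 2.124 m².
Resultant F = γ·h_c·A = 7.74009 × 2.19 × 2.124 = 36.0035 kN.
I_c = b·h³/36 = 2.4 × 1.77³/36 = 0.369682 m⁴.
Centre of pressure: y_p = y_c + I_c/(y_c·A) = 2.19 + 0.369682/(2.19 × 2.124) = 2.19 + 0.0794748 = 2.26947 m along the plane.
The resultant acts 0.59 + 0.0794748 = 0.669475 m (along the plate) below the hinge at the top edge, so the moment about the hinge is M = F × 0.669475 = 36.0035 × 0.669475 = 24.1034 kN·m.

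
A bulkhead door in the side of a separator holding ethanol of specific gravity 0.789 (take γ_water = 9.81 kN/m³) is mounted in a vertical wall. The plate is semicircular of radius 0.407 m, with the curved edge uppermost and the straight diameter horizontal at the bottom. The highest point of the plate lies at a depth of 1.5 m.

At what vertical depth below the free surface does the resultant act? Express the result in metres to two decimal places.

h_p = 1.74 m

γ = 0.789 × 9.81 = 7.74009 kN/m³.
The centroid lies 4r/(3π) = 0.172736 m above the diameter, so r − 4r/(3π) = 0.407 − 0.172736 = 0.234264 m below the topmost point, so the centroid depth is h_c = 1.5 + 0.234264 = 1.73426 m.
A = πr²/2 = π × 0.407²/2 = 0.260201 m².
Resultant F = γ·h_c·A = 7.74009 × 1.73426 × 0.260201 = 3.49276 kN.
I_c = (π/8 − 8/(9π))·r⁴ = 0.109757 × 0.407⁴ = 0.00301169 m⁴.
Centre of pressure: y_p = y_c + I_c/(y_c·A) = 1.73426 + 0.00301169/(1.73426 × 0.260201) = 1.73426 + 0.00667401 = 1.74093 m along the plane.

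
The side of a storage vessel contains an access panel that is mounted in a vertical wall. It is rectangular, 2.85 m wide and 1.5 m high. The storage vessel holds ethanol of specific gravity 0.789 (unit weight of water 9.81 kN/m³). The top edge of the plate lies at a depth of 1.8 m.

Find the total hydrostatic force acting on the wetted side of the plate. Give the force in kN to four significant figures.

γ = 0.789 × 9.81 = 7.74009 kN/m³.
The centroid lies 1.5/2 = 0.75 m below the top edge, so the centroid depth is h_c = 1.8 + 0.75 = 2.55 m.
A = 2.85 × 1.5 = 4.275 m².
Resultant F = γ·h_c·A = 7.74009 × 2.55 × 4.275 = 84.3767 kN.

F ≈ 84.38 kN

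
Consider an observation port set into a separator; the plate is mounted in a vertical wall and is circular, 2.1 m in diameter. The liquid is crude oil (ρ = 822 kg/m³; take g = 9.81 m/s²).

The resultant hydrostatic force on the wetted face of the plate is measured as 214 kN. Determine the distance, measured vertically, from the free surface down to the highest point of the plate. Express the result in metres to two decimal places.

d_top ≈ 6.61 m

γ = ρg = 822 × 9.81 / 1000 = 8.06382 kN/m³.
A = π(1.05)² = 3.46361 m².
From F = γ·h_c·A, the centroid depth is h_c = 214/(8.06382 × 3.46361) = 7.66203 m.
The centroid is at the centre, 1.05 m below the top of the plate, so the highest point sits at h_top = 7.66203 − 1.05 = 6.61203 m below the surface.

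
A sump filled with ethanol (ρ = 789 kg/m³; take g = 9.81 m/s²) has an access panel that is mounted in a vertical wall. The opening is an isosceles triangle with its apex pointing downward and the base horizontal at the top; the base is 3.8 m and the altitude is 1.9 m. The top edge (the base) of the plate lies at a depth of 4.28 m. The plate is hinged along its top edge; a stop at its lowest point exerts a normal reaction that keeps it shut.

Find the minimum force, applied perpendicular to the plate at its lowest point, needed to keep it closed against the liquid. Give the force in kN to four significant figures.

P ≈ 48.71 kN

γ = ρg = 789 × 9.81 / 1000 = 7.74009 kN/m³.
With the apex down, the centroid sits h/3 = 1.9/3 = 0.633333 m below the base (the top edge), so the centroid depth is h_c = 4.28 + 0.633333 = 4.91333 m.
A = ½ × 3.8 × 1.9 = 3.61 m².
Resultant F = γ·h_c·A = 7.74009 × 4.91333 × 3.61 = 137.287 kN.
I_c = b·h³/36 = 3.8 × 1.9³/36 = 0.724006 m⁴.
Centre of pressure: y_p = y_c + I_c/(y_c·A) = 4.91333 + 0.724006/(4.91333 × 3.61) = 4.91333 + 0.0408187 = 4.95415 m along the plane.
The resultant acts 0.633333 + 0.0408187 = 0.674152 m (along the plate) below the hinge at the top edge, so the moment about the hinge is M = F × 0.674152 = 137.287 × 0.674152 = 92.5523 kN·m.
A normal force at the bottom, 1.9 m from the hinge, must supply this moment: P = 92.5523/1.9 = 48.7117 kN.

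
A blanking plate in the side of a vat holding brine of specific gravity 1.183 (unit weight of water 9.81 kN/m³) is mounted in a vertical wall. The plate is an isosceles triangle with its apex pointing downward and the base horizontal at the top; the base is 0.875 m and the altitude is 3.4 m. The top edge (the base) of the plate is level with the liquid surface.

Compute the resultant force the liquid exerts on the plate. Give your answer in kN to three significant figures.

F ≈ 19.6 kN

γ = 1.183 × 9.81 = 11.60523 kN/m³.
With the apex down, the centroid sits h/3 = 3.4/3 = 1.13333 m below the base (the top edge), so the centroid depth is h_c = 1.13333 m.
A = ½ × 0.875 × 3.4 = 1.4875 m².
Resultant F = γ·h_c·A = 11.60523 × 1.13333 × 1.4875 = 19.5644 kN.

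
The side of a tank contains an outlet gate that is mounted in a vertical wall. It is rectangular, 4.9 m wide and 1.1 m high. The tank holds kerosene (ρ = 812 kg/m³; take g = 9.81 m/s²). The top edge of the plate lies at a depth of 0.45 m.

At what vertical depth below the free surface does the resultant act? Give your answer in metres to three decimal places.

h_p = 1.101 m

γ = ρg = 812 × 9.81 / 1000 = 7.96572 kN/m³.
The centroid lies 1.1/2 = 0.55 m below the top edge, so the centroid depth is h_c = 0.45 + 0.55 = 1 m.
A = 4.9 × 1.1 = 5.39 m².
Resultant F = γ·h_c·A = 7.96572 × 1 × 5.39 = 42.9352 kN.
I_c = b·h³/12 = 4.9 × 1.1³/12 = 0.543492 m⁴.
Centre of pressure: y_p = y_c + I_c/(y_c·A) = 1 + 0.543492/(1 × 5.39) = 1 + 0.100833 = 1.10083 m along the plane.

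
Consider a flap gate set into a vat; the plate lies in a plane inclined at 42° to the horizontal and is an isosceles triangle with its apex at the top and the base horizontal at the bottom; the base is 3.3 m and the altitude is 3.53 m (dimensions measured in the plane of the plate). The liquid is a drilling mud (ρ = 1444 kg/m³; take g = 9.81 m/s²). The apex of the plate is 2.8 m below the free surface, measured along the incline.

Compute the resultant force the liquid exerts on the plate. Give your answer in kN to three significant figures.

F ≈ 285 kN

γ = ρg = 1444 × 9.81 / 1000 = 14.16564 kN/m³.
Let θ = 42° be the plate's angle to the horizontal; measure y along the incline from where the plane meets the free surface. Vertical depth h = y·sinθ with sinθ = 0.669131.
With the apex up, the centroid sits 2h/3 = 2 × 3.53/3 = 2.35333 m below the apex, so y_c = 2.8 + 2.35333 = 5.15333 m and h_c = 5.15333 × 0.669131 = 3.44825 m.
A = ½ × 3.3 × 3.53 = 5.8245 m².
Resultant F = γ·h_c·A = 14.16564 × 3.44825 × 5.8245 = 284.507 kN.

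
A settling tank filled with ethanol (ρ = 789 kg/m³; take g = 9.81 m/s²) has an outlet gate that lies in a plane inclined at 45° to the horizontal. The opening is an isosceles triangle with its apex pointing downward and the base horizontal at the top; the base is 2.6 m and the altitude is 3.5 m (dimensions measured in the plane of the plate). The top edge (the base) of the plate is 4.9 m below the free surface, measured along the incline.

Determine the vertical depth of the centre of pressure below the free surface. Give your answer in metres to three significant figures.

h_p = 4.37 m

γ = ρg = 789 × 9.81 / 1000 = 7.74009 kN/m³.
Let θ = 45° be the plate's angle to the horizontal; measure y along the incline from where the plane meets the free surface. Vertical depth h = y·sinθ with sinθ = 0.707107.
With the apex down, the centroid sits h/3 = 3.5/3 = 1.16667 m below the base (the top edge), so y_c = 4.9 + 1.16667 = 6.06667 m and h_c = 6.06667 × 0.707107 = 4.28978 m.
A = ½ × 2.6 × 3.5 = 4.55 m².
Resultant F = γ·h_c·A = 7.74009 × 4.28978 × 4.55 = 151.075 kN.
I_c = b·h³/36 = 2.6 × 3.5³/36 = 3.09653 m⁴.
Centre of pressure: y_p = y_c + I_c/(y_c·A) = 6.06667 + 3.09653/(6.06667 × 4.55) = 6.06667 + 0.11218 = 6.17885 m along the plane.
Vertically, h_p = y_p·sinθ = 6.17885 × 0.707107 = 4.36911 m.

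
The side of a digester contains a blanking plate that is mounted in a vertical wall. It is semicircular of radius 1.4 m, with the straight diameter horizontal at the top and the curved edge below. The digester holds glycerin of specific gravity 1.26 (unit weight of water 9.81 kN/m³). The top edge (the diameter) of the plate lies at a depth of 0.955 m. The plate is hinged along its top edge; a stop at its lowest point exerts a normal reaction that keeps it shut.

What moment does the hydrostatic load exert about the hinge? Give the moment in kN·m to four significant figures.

γ = 1.26 × 9.81 = 12.3606 kN/m³.
The centroid of a semicircle lies 4r/(3π) = 0.594178 m from the diameter, here below the top edge, so the centroid depth is h_c = 0.955 + 0.594178 = 1.54918 m.
A = πr²/2 = π × 1.4²/2 = 3.07876 m².
Resultant F = γ·h_c·A = 12.3606 × 1.54918 × 3.07876 = 58.9545 kN.
I_c = (π/8 − 8/(9π))·r⁴ = 0.109757 × 1.4⁴ = 0.421642 m⁴.
Centre of pressure: y_p = y_c + I_c/(y_c·A) = 1.54918 + 0.421642/(1.54918 × 3.07876) = 1.54918 + 0.0884028 = 1.63758 m along the plane.
The resultant acts 0.594178 + 0.0884028 = 0.682581 m (along the plate) below the hinge at the top edge, so the moment about the hinge is M = F × 0.682581 = 58.9545 × 0.682581 = 40.2412 kN·m.

M ≈ 40.24 kN·m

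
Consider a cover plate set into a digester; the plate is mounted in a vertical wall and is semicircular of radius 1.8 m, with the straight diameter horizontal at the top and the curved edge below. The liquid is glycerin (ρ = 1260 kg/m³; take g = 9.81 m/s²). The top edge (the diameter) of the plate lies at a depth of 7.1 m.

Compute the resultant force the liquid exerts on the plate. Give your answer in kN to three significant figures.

γ = ρg = 1260 × 9.81 / 1000 = 12.3606 kN/m³.
The centroid of a semicircle lies 4r/(3π) = 0.763944 m from the diameter, here below the top edge, so the centroid depth is h_c = 7.1 + 0.763944 = 7.86394 m.
A = πr²/2 = π × 1.8²/2 = 5.08938 m².
Resultant F = γ·h_c·A = 12.3606 × 7.86394 × 5.08938 = 494.703 kN.

F ≈ 495 kN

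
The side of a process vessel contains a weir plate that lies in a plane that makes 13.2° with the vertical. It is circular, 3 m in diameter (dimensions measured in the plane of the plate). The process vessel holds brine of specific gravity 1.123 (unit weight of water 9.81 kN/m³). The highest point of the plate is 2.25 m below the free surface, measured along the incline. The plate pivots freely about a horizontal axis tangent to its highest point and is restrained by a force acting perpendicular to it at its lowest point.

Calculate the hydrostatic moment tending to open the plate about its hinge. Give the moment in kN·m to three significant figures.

γ = 1.123 × 9.81 = 11.01663 kN/m³.
The plate makes 13.2° with the vertical, i.e. θ = 90° − 13.2° = 76.8° to the horizontal. Measuring y along the incline from the free-surface line, vertical depth h = y·sinθ with sinθ = 0.973579.
The centroid is at the centre, 1.5 m below the top of the plate, so y_c = 2.25 + 1.5 = 3.75 m and h_c = 3.75 × 0.973579 = 3.65092 m.
A = π(1.5)² = 7.06858 m².
Resultant F = γ·h_c·A = 11.01663 × 3.65092 × 7.06858 = 284.304 kN.
I_c = πr⁴/4 = π × 1.5⁴/4 = 3.97608 m⁴.
Centre of pressure: y_p = y_c + I_c/(y_c·A) = 3.75 + 3.97608/(3.75 × 7.06858) = 3.75 + 0.15 = 3.9 m along the plane.
The resultant acts 1.5 + 0.15 = 1.65 m (along the plate) below the hinge at the top edge, so the moment about the hinge is M = F × 1.65 = 284.304 × 1.65 = 469.102 kN·m.

M ≈ 469 kN·m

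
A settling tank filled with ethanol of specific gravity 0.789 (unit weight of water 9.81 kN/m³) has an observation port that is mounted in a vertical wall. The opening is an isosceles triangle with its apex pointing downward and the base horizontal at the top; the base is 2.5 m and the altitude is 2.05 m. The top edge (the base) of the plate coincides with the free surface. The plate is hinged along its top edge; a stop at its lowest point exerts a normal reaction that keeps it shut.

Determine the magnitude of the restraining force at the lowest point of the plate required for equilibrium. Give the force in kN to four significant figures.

P ≈ 6.777 kN

γ = 0.789 × 9.81 = 7.74009 kN/m³.
With the apex down, the centroid sits h/3 = 2.05/3 = 0.683333 m below the base (the top edge), so the centroid depth is h_c = 0.683333 m.
A = ½ × 2.5 × 2.05 = 2.5625 m².
Resultant F = γ·h_c·A = 7.74009 × 0.683333 × 2.5625 = 13.5532 kN.
I_c = b·h³/36 = 2.5 × 2.05³/36 = 0.598273 m⁴.
Centre of pressure: y_p = y_c + I_c/(y_c·A) = 0.683333 + 0.598273/(0.683333 × 2.5625) = 0.683333 + 0.341667 = 1.025 m along the plane.
The resultant acts 0.683333 + 0.341667 = 1.025 m (along the plate) below the hinge at the top edge, so the moment about the hinge is M = F × 1.025 = 13.5532 × 1.025 = 13.892 kN·m.
A normal force at the bottom, 2.05 m from the hinge, must supply this moment: P = 13.892/2.05 = 6.77659 kN.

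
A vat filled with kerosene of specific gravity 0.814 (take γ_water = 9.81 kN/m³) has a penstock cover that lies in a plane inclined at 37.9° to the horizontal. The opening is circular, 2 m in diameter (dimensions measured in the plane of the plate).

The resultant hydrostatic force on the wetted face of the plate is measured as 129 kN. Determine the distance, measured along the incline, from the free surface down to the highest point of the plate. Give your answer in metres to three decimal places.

γ = 0.814 × 9.81 = 7.98534 kN/m³.
A = π(1)² = 3.14159 m².
From F = γ·h_c·A, the centroid depth is h_c = 129/(7.98534 × 3.14159) = 5.14217 m.
Let θ = 37.9° be the plate's angle to the horizontal; measure y along the incline from where the plane meets the free surface. Vertical depth h = y·sinθ with sinθ = 0.614285.
Along the incline, y_c = h_c/sinθ = 5.14217/0.614285 = 8.37098 m.
The centroid is at the centre, 1 m below the top of the plate, so the highest point sits at y_top = 8.37098 − 1 = 7.37098 m along the incline.

y_top ≈ 7.371 m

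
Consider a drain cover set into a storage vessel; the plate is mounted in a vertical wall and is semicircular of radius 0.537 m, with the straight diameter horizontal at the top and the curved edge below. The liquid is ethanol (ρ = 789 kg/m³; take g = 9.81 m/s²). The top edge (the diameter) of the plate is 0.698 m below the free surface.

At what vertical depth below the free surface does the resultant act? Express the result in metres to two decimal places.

h_p = 0.95 m

γ = ρg = 789 × 9.81 / 1000 = 7.74009 kN/m³.
The centroid of a semicircle lies 4r/(3π) = 0.22791 m from the diameter, here below the top edge, so the centroid depth is h_c = 0.698 + 0.22791 = 0.92591 m.
A = πr²/2 = π × 0.537²/2 = 0.452969 m².
Resultant F = γ·h_c·A = 7.74009 × 0.92591 × 0.452969 = 3.24626 kN.
I_c = (π/8 − 8/(9π))·r⁴ = 0.109757 × 0.537⁴ = 0.00912703 m⁴.
Centre of pressure: y_p = y_c + I_c/(y_c·A) = 0.92591 + 0.00912703/(0.92591 × 0.452969) = 0.92591 + 0.0217617 = 0.947672 m along the plane.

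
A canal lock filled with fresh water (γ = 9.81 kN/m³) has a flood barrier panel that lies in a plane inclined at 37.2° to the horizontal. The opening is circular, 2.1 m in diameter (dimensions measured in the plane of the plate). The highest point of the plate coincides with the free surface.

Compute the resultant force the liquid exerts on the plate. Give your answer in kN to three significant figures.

γ = 9.81 kN/m³.
Let θ = 37.2° be the plate's angle to the horizontal; measure y along the incline from where the plane meets the free surface. Vertical depth h = y·sinθ with sinθ = 0.604599.
The centroid is at the centre, 1.05 m below the top of the plate, so y_c = 1.05 m and h_c = 1.05 × 0.604599 = 0.634829 m.
A = π(1.05)² = 3.46361 m².
Resultant F = γ·h_c·A = 9.81 × 0.634829 × 3.46361 = 21.5702 kN.

F ≈ 21.6 kN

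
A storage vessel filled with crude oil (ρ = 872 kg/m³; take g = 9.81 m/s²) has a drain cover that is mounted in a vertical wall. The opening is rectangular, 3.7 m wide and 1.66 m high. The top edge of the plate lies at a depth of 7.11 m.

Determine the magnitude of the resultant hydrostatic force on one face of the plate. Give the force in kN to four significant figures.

γ = ρg = 872 × 9.81 / 1000 = 8.55432 kN/m³.
The centroid lies 1.66/2 = 0.83 m below the top edge, so the centroid depth is h_c = 7.11 + 0.83 = 7.94 m.
A = 3.7 × 1.66 = 6.142 m².
Resultant F = γ·h_c·A = 8.55432 × 7.94 × 6.142 = 417.173 kN.

F ≈ 417.2 kN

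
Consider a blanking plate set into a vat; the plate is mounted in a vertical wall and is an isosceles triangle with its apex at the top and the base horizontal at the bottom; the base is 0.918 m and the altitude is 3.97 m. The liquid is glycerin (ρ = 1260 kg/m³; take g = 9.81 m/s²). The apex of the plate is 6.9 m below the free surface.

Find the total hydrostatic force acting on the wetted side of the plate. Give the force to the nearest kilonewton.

F ≈ 215 kN

γ = ρg = 1260 × 9.81 / 1000 = 12.3606 kN/m³.
With the apex up, the centroid sits 2h/3 = 2 × 3.97/3 = 2.64667 m below the apex, so the centroid depth is h_c = 6.9 + 2.64667 = 9.54667 m.
A = ½ × 0.918 × 3.97 = 1.82223 m².
Resultant F = γ·h_c·A = 12.3606 × 9.54667 × 1.82223 = 215.028 kN.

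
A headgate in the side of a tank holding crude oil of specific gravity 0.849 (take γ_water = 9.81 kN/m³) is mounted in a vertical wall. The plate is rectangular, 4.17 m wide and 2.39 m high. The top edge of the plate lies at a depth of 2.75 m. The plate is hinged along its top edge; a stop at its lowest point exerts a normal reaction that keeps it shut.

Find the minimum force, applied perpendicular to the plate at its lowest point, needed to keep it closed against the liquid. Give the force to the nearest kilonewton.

γ = 0.849 × 9.81 = 8.32869 kN/m³.
The centroid lies 2.39/2 = 1.195 m below the top edge, so the centroid depth is h_c = 2.75 + 1.195 = 3.945 m.
A = 4.17 × 2.39 = 9.9663 m².
Resultant F = γ·h_c·A = 8.32869 × 3.945 × 9.9663 = 327.46 kN.
I_c = b·h³/12 = 4.17 × 2.39³/12 = 4.74404 m⁴.
Centre of pressure: y_p = y_c + I_c/(y_c·A) = 3.945 + 4.74404/(3.945 × 9.9663) = 3.945 + 0.120661 = 4.06566 m along the plane.
The resultant acts 1.195 + 0.120661 = 1.31566 m (along the plate) below the hinge at the top edge, so the moment about the hinge is M = F × 1.31566 = 327.46 × 1.31566 = 430.826 kN·m.
A normal force at the bottom, 2.39 m from the hinge, must supply this moment: P = 430.826/2.39 = 180.262 kN.

P ≈ 180 kN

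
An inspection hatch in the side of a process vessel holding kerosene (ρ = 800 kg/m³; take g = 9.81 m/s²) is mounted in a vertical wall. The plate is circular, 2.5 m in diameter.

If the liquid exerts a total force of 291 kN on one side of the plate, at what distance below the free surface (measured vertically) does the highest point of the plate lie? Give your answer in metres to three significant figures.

d_top ≈ 6.30 m

γ = ρg = 800 × 9.81 / 1000 = 7.848 kN/m³.
A = π(1.25)² = 4.90874 m².
From F = γ·h_c·A, the centroid depth is h_c = 291/(7.848 × 4.90874) = 7.55377 m.
The centroid is at the centre, 1.25 m below the top of the plate, so the highest point sits at h_top = 7.55377 − 1.25 = 6.30377 m below the surface.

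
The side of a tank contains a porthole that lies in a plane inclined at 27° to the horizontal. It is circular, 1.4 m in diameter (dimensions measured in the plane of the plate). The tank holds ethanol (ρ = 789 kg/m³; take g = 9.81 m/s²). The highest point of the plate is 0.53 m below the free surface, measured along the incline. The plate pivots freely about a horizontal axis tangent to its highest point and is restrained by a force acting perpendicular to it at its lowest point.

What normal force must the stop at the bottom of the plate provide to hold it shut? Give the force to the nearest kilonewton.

P ≈ 4 kN

γ = ρg = 789 × 9.81 / 1000 = 7.74009 kN/m³.
Let θ = 27° be the plate's angle to the horizontal; measure y along the incline from where the plane meets the free surface. Vertical depth h = y·sinθ with sinθ = 0.453990.
The centroid is at the centre, 0.7 m below the top of the plate, so y_c = 0.53 + 0.7 = 1.23 m and h_c = 1.23 × 0.453990 = 0.558408 m.
A = π(0.7)² = 1.53938 m².
Resultant F = γ·h_c·A = 7.74009 × 0.558408 × 1.53938 = 6.6534 kN.
I_c = πr⁴/4 = π × 0.7⁴/4 = 0.188574 m⁴.
Centre of pressure: y_p = y_c + I_c/(y_c·A) = 1.23 + 0.188574/(1.23 × 1.53938) = 1.23 + 0.0995935 = 1.32959 m along the plane.
The resultant acts 0.7 + 0.0995935 = 0.799593 m (along the plate) below the hinge at the top edge, so the moment about the hinge is M = F × 0.799593 = 6.6534 × 0.799593 = 5.32001 kN·m.
A normal force at the bottom, 1.4 m from the hinge, must supply this moment: P = 5.32001/1.4 = 3.80001 kN.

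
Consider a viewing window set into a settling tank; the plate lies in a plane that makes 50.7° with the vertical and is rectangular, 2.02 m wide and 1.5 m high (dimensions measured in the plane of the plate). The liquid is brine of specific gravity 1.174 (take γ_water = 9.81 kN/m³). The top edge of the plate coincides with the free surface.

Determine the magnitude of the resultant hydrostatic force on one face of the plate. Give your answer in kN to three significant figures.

F ≈ 16.6 kN

γ = 1.174 × 9.81 = 11.51694 kN/m³.
The plate makes 50.7° with the vertical, i.e. θ = 90° − 50.7° = 39.3° to the horizontal. Measuring y along the incline from the free-surface line, vertical depth h = y·sinθ with sinθ = 0.633381.
The centroid lies 1.5/2 = 0.75 m below the top edge, so y_c = 0.75 m and h_c = 0.75 × 0.633381 = 0.475036 m.
A = 2.02 × 1.5 = 3.03 m².
Resultant F = γ·h_c·A = 11.51694 × 0.475036 × 3.03 = 16.577 kN.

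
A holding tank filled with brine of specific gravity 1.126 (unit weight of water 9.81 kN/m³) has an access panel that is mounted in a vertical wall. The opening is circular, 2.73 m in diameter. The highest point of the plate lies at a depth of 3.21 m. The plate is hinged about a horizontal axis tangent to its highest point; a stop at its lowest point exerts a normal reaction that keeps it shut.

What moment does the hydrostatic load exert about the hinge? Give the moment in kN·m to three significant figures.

γ = 1.126 × 9.81 = 11.04606 kN/m³.
The centroid is at the centre, 1.365 m below the top of the plate, so the centroid depth is h_c = 3.21 + 1.365 = 4.575 m.
A = π(1.365)² = 5.85349 m².
Resultant F = γ·h_c·A = 11.04606 × 4.575 × 5.85349 = 295.81 kN.
I_c = πr⁴/4 = π × 1.365⁴/4 = 2.72659 m⁴.
Centre of pressure: y_p = y_c + I_c/(y_c·A) = 4.575 + 2.72659/(4.575 × 5.85349) = 4.575 + 0.101815 = 4.67682 m along the plane.
The resultant acts 1.365 + 0.101815 = 1.46681 m (along the plate) below the hinge at the top edge, so the moment about the hinge is M = F × 1.46681 = 295.81 × 1.46681 = 433.897 kN·m.

M ≈ 434 kN·m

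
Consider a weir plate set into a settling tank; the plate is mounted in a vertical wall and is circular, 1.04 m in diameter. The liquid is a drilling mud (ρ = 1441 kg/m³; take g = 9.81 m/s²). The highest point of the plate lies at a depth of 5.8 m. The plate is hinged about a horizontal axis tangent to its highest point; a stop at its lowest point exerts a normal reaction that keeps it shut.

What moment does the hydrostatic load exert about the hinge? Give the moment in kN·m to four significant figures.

γ = ρg = 1441 × 9.81 / 1000 = 14.13621 kN/m³.
The centroid is at the centre, 0.52 m below the top of the plate, so the centroid depth is h_c = 5.8 + 0.52 = 6.32 m.
A = π(0.52)² = 0.849487 m².
Resultant F = γ·h_c·A = 14.13621 × 6.32 × 0.849487 = 75.8939 kN.
I_c = πr⁴/4 = π × 0.52⁴/4 = 0.0574253 m⁴.
Centre of pressure: y_p = y_c + I_c/(y_c·A) = 6.32 + 0.0574253/(6.32 × 0.849487) = 6.32 + 0.0106962 = 6.3307 m along the plane.
The resultant acts 0.52 + 0.0106962 = 0.530696 m (along the plate) below the hinge at the top edge, so the moment about the hinge is M = F × 0.530696 = 75.8939 × 0.530696 = 40.2766 kN·m.

M ≈ 40.28 kN·m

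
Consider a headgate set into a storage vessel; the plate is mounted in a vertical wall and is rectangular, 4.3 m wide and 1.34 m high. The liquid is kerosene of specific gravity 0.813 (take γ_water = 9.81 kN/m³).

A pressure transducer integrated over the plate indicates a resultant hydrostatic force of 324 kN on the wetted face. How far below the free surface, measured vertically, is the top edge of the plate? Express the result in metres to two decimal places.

γ = 0.813 × 9.81 = 7.97553 kN/m³.
A = 4.3 × 1.34 = 5.762 m².
From F = γ·h_c·A, the centroid depth is h_c = 324/(7.97553 × 5.762) = 7.05037 m.
The centroid lies 1.34/2 = 0.67 m below the top edge, so the top edge sits at h_top = 7.05037 − 0.67 = 6.38037 m below the surface.

d_top ≈ 6.38 m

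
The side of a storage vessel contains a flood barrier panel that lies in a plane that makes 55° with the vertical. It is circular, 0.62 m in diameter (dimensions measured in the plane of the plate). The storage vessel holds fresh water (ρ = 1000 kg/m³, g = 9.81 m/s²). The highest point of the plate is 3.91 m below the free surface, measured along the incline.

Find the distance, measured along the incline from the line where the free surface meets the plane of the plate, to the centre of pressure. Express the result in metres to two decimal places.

γ = ρg = 1000 × 9.81 = 9810 N/m³ = 9.81 kN/m³.
The plate makes 55° with the vertical, i.e. θ = 90° − 55° = 35° to the horizontal. Measuring y along the incline from the free-surface line, vertical depth h = y·sinθ with sinθ = 0.573576.
The centroid is at the centre, 0.31 m below the top of the plate, so y_c = 3.91 + 0.31 = 4.22 m and h_c = 4.22 × 0.573576 = 2.42049 m.
A = π(0.31)² = 0.301907 m².
Resultant F = γ·h_c·A = 9.81 × 2.42049 × 0.301907 = 7.16878 kN.
I_c = πr⁴/4 = π × 0.31⁴/4 = 0.00725332 m⁴.
Centre of pressure: y_p = y_c + I_c/(y_c·A) = 4.22 + 0.00725332/(4.22 × 0.301907) = 4.22 + 0.00569313 = 4.22569 m along the plane.

y_p = 4.23 m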